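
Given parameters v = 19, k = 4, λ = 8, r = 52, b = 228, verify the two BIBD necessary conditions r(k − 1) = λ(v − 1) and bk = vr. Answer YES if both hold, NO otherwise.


Condition (i): r(k − 1) = 52·3 = 156; λ(v − 1) = 8·18 = 144. Match? NO.
Condition (ii): bk = 228·4 = 912; vr = 19·52 = 988. Match? NO.
Both conditions hold? NO.

NO


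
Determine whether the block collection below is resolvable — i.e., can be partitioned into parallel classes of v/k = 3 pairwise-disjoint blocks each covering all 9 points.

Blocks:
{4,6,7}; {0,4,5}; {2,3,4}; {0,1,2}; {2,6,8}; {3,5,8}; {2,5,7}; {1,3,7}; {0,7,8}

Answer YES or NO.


v = 9, block size k = 3, number of blocks = 9.
For resolvability, blocks must partition into parallel classes of size v/k = 3.
Total blocks must therefore be a multiple of 3: 9 = 3·3 + 0 ⇒ divisible ✓.
Consider block {2,3,4}. The only other block(s) in the collection disjoint from it are {0,7,8} — just 1 block(s). Any parallel class containing {2,3,4} would need 2 other blocks each disjoint from it, so no parallel class of size 3 can contain {2,3,4}.
Since every block must belong to some parallel class in a resolution, the collection cannot be partitioned into parallel classes.
Resolvable? NO.

NO


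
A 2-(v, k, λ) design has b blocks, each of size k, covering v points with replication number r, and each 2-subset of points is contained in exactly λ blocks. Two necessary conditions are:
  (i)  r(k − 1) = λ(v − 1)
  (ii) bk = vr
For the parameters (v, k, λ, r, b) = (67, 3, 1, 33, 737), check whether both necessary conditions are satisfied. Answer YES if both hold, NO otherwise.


Condition (i): r(k − 1) = 33·2 = 66; λ(v − 1) = 1·66 = 66. Match? YES.
Condition (ii): bk = 737·3 = 2211; vr = 67·33 = 2211. Match? YES.
Both conditions hold? YES.

YES


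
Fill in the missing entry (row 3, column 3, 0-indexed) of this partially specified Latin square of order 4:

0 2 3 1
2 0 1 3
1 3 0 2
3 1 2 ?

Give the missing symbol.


Row 3 contains symbols [1, 2, 3] — missing [0].
Column 3 contains symbols [1, 2, 3] — missing [0].
The missing symbol must appear in both missing sets; intersection = [0].
Therefore the hidden value is 0.

Missing value = 0.


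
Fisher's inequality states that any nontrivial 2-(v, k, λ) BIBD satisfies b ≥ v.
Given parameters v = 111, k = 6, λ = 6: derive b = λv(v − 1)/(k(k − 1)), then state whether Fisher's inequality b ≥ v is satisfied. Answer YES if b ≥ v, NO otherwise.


b = λv(v − 1)/(k(k − 1)) = 6·111·110/(6·5) = 73260/30 = 2442.
Compare with v = 111: b ≥ v, so Fisher's inequality holds.

YES


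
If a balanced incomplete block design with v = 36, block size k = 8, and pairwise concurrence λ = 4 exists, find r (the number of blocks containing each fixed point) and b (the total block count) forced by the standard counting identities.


Any 2-(v, k, λ) BIBD satisfies two necessary conditions:
  (i)  Each point sits in r blocks, and counting incidences through any fixed point gives r(k − 1) = λ(v − 1), so r = λ(v − 1)/(k − 1).
  (ii) Total incidences bk = vr, so b = vr/k.
Step 1: r = λ(v − 1)/(k − 1) = 4·(36 − 1)/(8 − 1) = 4·35/7 = 140/7 = 20.
Step 2: b = vr/k = 36·20/8 = 720/8 = 90.
Check integrality: r = 20 ∈ Z ✓, b = 90 ∈ Z ✓.
(These identities are necessary conditions: they determine r and b for any design with these parameters, but do not by themselves prove that one exists.)

r = 20, b = 90.


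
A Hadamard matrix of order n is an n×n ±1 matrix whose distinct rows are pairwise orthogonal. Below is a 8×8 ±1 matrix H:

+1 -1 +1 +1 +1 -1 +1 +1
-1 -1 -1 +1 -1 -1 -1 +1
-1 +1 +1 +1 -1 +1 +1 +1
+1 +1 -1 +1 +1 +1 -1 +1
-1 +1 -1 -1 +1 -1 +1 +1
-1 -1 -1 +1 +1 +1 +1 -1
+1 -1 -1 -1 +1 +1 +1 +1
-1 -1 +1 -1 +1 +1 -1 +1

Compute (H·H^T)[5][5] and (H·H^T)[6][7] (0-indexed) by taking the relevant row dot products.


Row 5 of H: [-1, -1, -1, 1, 1, 1, 1, -1].
Row 6 of H: [1, -1, -1, -1, 1, 1, 1, 1].
Row 7 of H: [-1, -1, 1, -1, 1, 1, -1, 1].
(H·H^T)[5][5] = Σ_j H[5][j]·H[5][j] = (-1)² + (-1)² + (-1)² + (1)² + (1)² + (1)² + (1)² + (-1)² = 1 + 1 + 1 + 1 + 1 + 1 + 1 + 1 = 8.
(H·H^T)[6][7] = Σ_j H[6][j]·H[7][j] = (1)·(-1) + (-1)·(-1) + (-1)·(1) + (-1)·(-1) + (1)·(1) + (1)·(1) + (1)·(-1) + (1)·(1) = -1 + 1 + -1 + 1 + 1 + 1 + -1 + 1 = 2.
Rows 6 and 7 are not orthogonal (dot product = 2 ≠ 0), so H is not a Hadamard matrix.

(5,5) entry = 8; (6,7) entry = 2.


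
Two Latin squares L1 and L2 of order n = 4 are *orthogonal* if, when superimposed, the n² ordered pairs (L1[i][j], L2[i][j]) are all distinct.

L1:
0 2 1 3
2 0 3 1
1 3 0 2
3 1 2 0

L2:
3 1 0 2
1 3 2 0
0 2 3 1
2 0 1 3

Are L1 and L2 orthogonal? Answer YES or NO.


Form the n² = 16 superimposed pairs (L1[i][j], L2[i][j]), row by row (rows and columns indexed from 0):
row 0: (0,3) (2,1) (1,0) (3,2)
row 1: (2,1) (0,3) (3,2) (1,0)
row 2: (1,0) (3,2) (0,3) (2,1)
row 3: (3,2) (1,0) (2,1) (0,3)
Orthogonality requires all 16 pairs distinct.
But the pair (2,1) repeats: cell (0,1) has L1 = 2, L2 = 1, and cell (1,0) has L1 = 2, L2 = 1.
A repeated pair means some other pair never occurs (only 4 distinct pairs out of 16), so the squares are not orthogonal.
Conclusion: NO.

NO


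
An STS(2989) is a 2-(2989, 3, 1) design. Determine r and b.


An STS(v) is a 2-(v, 3, 1) BIBD: block size k = 3, λ = 1.
Replication: r(k − 1) = λ(v − 1) ⇒ r·2 = 2989 − 1 = 2988 ⇒ r = 1494.
Block count: bk = vr ⇒ b·3 = 2989·1494 = 4465566 ⇒ b = 1488522.

r = 1494, b = 1488522.


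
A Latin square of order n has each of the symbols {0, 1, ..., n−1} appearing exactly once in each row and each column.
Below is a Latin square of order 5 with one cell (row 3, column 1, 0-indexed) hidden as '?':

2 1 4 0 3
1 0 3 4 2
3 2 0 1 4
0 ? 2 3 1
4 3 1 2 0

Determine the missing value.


Row 3 contains symbols [0, 1, 2, 3] — missing [4].
Column 1 contains symbols [0, 1, 2, 3] — missing [4].
The missing symbol must appear in both missing sets; intersection = [4].
Therefore the hidden value is 4.

Missing value = 4.


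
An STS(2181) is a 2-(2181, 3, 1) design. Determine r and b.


An STS(v) is a 2-(v, 3, 1) BIBD: block size k = 3, λ = 1.
Replication: r(k − 1) = λ(v − 1) ⇒ r·2 = 2181 − 1 = 2180 ⇒ r = 1090.
Block count: bk = vr ⇒ b·3 = 2181·1090 = 2377290 ⇒ b = 792430.

r = 1090, b = 792430.


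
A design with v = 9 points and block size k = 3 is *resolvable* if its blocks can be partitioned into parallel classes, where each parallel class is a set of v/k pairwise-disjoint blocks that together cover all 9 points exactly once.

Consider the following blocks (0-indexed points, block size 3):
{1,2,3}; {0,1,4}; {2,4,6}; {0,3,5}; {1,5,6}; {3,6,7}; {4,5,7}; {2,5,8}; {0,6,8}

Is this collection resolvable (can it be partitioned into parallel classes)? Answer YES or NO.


v = 9, block size k = 3, number of blocks = 9.
For resolvability, blocks must partition into parallel classes of size v/k = 3.
Total blocks must therefore be a multiple of 3: 9 = 3·3 + 0 ⇒ divisible ✓.
Consider block {2,4,6}. The only other block(s) in the collection disjoint from it are {0,3,5} — just 1 block(s). Any parallel class containing {2,4,6} would need 2 other blocks each disjoint from it, so no parallel class of size 3 can contain {2,4,6}.
Since every block must belong to some parallel class in a resolution, the collection cannot be partitioned into parallel classes.
Resolvable? NO.

NO


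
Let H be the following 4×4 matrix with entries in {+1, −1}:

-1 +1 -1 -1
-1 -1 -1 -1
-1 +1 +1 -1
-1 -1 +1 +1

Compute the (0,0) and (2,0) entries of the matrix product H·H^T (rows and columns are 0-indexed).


Row 0 of H: [-1, 1, -1, -1].
Row 2 of H: [-1, 1, 1, -1].
(H·H^T)[0][0] = Σ_j H[0][j]·H[0][j] = (-1)² + (1)² + (-1)² + (-1)² = 1 + 1 + 1 + 1 = 4.
(H·H^T)[2][0] = Σ_j H[2][j]·H[0][j] = (-1)·(-1) + (1)·(1) + (1)·(-1) + (-1)·(-1) = 1 + 1 + -1 + 1 = 2.
Rows 2 and 0 are not orthogonal (dot product = 2 ≠ 0), so H is not a Hadamard matrix.

(0,0) entry = 4; (2,0) entry = 2.


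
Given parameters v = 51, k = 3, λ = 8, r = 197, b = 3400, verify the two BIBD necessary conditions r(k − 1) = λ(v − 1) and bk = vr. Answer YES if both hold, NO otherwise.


Condition (i): r(k − 1) = 197·2 = 394; λ(v − 1) = 8·50 = 400. Match? NO.
Condition (ii): bk = 3400·3 = 10200; vr = 51·197 = 10047. Match? NO.
Both conditions hold? NO.

NO


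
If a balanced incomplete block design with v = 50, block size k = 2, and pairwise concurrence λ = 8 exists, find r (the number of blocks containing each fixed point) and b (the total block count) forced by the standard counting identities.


Any 2-(v, k, λ) BIBD satisfies two necessary conditions:
  (i)  Each point sits in r blocks, and counting incidences through any fixed point gives r(k − 1) = λ(v − 1), so r = λ(v − 1)/(k − 1).
  (ii) Total incidences bk = vr, so b = vr/k.
Step 1: r = λ(v − 1)/(k − 1) = 8·(50 − 1)/(2 − 1) = 8·49/1 = 392/1 = 392.
Step 2: b = vr/k = 50·392/2 = 19600/2 = 9800.
Check integrality: r = 392 ∈ Z ✓, b = 9800 ∈ Z ✓.
(These identities are necessary conditions: they determine r and b for any design with these parameters, but do not by themselves prove that one exists.)

r = 392, b = 9800.


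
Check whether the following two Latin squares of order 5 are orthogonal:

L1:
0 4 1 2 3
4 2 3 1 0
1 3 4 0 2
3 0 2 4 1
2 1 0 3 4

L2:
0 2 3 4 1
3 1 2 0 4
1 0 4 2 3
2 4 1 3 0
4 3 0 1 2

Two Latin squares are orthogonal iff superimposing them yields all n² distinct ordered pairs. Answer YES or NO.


Form the n² = 25 superimposed pairs (L1[i][j], L2[i][j]), row by row (rows and columns indexed from 0):
row 0: (0,0) (4,2) (1,3) (2,4) (3,1)
row 1: (4,3) (2,1) (3,2) (1,0) (0,4)
row 2: (1,1) (3,0) (4,4) (0,2) (2,3)
row 3: (3,2) (0,4) (2,1) (4,3) (1,0)
row 4: (2,4) (1,3) (0,0) (3,1) (4,2)
Orthogonality requires all 25 pairs distinct.
But the pair (3,2) repeats: cell (1,2) has L1 = 3, L2 = 2, and cell (3,0) has L1 = 3, L2 = 2.
A repeated pair means some other pair never occurs (only 15 distinct pairs out of 25), so the squares are not orthogonal.
Conclusion: NO.

NO


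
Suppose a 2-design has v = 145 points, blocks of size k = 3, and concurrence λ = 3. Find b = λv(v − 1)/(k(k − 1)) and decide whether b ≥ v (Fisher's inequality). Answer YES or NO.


r = λ(v − 1)/(k − 1) = 3·144/2 = 216.
b = vr/k = 145·216/3 = 10440.
Fisher's inequality: b ≥ v ⇔ 10440 ≥ 145? YES.

YES


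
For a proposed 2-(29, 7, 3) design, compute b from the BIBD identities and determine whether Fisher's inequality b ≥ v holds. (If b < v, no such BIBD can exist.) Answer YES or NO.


b = λv(v − 1)/(k(k − 1)) = 3·29·28/(7·6) = 2436/42 = 58.
Compare with v = 29: b ≥ v, so Fisher's inequality holds.

YES


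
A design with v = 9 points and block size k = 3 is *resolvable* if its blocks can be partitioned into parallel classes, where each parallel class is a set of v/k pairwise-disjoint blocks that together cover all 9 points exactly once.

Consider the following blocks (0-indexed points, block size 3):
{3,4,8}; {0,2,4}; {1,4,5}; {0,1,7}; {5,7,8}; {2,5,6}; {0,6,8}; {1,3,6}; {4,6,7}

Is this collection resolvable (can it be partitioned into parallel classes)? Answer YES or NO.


v = 9, block size k = 3, number of blocks = 9.
For resolvability, blocks must partition into parallel classes of size v/k = 3.
Total blocks must therefore be a multiple of 3: 9 = 3·3 + 0 ⇒ divisible ✓.
Consider block {1,4,5}. The only other block(s) in the collection disjoint from it are {0,6,8} — just 1 block(s). Any parallel class containing {1,4,5} would need 2 other blocks each disjoint from it, so no parallel class of size 3 can contain {1,4,5}.
Since every block must belong to some parallel class in a resolution, the collection cannot be partitioned into parallel classes.
Resolvable? NO.

NO


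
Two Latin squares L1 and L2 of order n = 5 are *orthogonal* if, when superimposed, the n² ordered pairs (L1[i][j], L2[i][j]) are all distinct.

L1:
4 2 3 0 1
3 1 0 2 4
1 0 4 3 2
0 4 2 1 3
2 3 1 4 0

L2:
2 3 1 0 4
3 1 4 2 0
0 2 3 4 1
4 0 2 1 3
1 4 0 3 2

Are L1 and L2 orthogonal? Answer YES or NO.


Form the n² = 25 superimposed pairs (L1[i][j], L2[i][j]), row by row (rows and columns indexed from 0):
row 0: (4,2) (2,3) (3,1) (0,0) (1,4)
row 1: (3,3) (1,1) (0,4) (2,2) (4,0)
row 2: (1,0) (0,2) (4,3) (3,4) (2,1)
row 3: (0,4) (4,0) (2,2) (1,1) (3,3)
row 4: (2,1) (3,4) (1,0) (4,3) (0,2)
Orthogonality requires all 25 pairs distinct.
But the pair (0,4) repeats: cell (1,2) has L1 = 0, L2 = 4, and cell (3,0) has L1 = 0, L2 = 4.
A repeated pair means some other pair never occurs (only 15 distinct pairs out of 25), so the squares are not orthogonal.
Conclusion: NO.

NO


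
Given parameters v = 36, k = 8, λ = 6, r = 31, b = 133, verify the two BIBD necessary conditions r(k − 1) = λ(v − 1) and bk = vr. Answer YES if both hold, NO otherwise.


Condition (i): r(k − 1) = 31·7 = 217; λ(v − 1) = 6·35 = 210. Match? NO.
Condition (ii): bk = 133·8 = 1064; vr = 36·31 = 1116. Match? NO.
Both conditions hold? NO.

NO


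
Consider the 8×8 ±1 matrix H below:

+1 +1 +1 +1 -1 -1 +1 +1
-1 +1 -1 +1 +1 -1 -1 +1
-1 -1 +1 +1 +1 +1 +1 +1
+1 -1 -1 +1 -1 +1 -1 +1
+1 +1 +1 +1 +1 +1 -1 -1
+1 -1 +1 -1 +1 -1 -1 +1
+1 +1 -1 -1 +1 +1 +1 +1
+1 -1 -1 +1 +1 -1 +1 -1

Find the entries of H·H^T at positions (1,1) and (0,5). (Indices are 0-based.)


Row 0 of H: [1, 1, 1, 1, -1, -1, 1, 1].
Row 1 of H: [-1, 1, -1, 1, 1, -1, -1, 1].
Row 5 of H: [1, -1, 1, -1, 1, -1, -1, 1].
(H·H^T)[1][1] = Σ_j H[1][j]·H[1][j] = (-1)² + (1)² + (-1)² + (1)² + (1)² + (-1)² + (-1)² + (1)² = 1 + 1 + 1 + 1 + 1 + 1 + 1 + 1 = 8.
(H·H^T)[0][5] = Σ_j H[0][j]·H[5][j] = (1)·(1) + (1)·(-1) + (1)·(1) + (1)·(-1) + (-1)·(1) + (-1)·(-1) + (1)·(-1) + (1)·(1) = 1 + -1 + 1 + -1 + -1 + 1 + -1 + 1 = 0.
So rows 0 and 5 are orthogonal; the diagonal entry equals n = 8.

(1,1) entry = 8; (0,5) entry = 0.


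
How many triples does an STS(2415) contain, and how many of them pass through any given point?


An STS(v) is a 2-(v, 3, 1) BIBD: block size k = 3, λ = 1.
Replication: r(k − 1) = λ(v − 1) ⇒ r·2 = 2415 − 1 = 2414 ⇒ r = 1207.
Block count: b = v(v − 1)/6 = 2415·2414/6 = 5829810/6 = 971635.
(Check via bk = vr: 971635·3 = 2914905 = 2415·1207 = 2914905 ✓.)

r = 1207, b = 971635.


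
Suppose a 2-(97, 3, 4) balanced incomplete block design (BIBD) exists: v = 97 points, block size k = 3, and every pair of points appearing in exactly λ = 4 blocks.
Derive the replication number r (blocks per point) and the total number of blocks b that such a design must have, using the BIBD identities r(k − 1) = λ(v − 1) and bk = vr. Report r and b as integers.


Any 2-(v, k, λ) BIBD satisfies two necessary conditions:
  (i)  Each point sits in r blocks, and counting incidences through any fixed point gives r(k − 1) = λ(v − 1), so r = λ(v − 1)/(k − 1).
  (ii) Total incidences bk = vr, so b = vr/k.
Step 1: r = λ(v − 1)/(k − 1) = 4·(97 − 1)/(3 − 1) = 4·96/2 = 384/2 = 192.
Step 2: b = vr/k = 97·192/3 = 18624/3 = 6208.
Check integrality: r = 192 ∈ Z ✓, b = 6208 ∈ Z ✓.
(These identities are necessary conditions: they determine r and b for any design with these parameters, but do not by themselves prove that one exists.)

r = 192, b = 6208.


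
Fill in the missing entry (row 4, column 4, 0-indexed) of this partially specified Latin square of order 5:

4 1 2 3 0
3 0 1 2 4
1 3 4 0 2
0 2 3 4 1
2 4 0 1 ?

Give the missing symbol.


Row 4 contains symbols [0, 1, 2, 4] — missing [3].
Column 4 contains symbols [0, 1, 2, 4] — missing [3].
The missing symbol must appear in both missing sets; intersection = [3].
Therefore the hidden value is 3.

Missing value = 3.


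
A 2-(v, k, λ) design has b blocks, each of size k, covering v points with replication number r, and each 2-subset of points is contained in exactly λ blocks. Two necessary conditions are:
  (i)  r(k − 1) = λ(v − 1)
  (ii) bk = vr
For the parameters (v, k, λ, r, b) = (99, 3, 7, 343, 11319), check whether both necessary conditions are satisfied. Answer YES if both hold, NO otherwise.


Condition (i): r(k − 1) = 343·2 = 686; λ(v − 1) = 7·98 = 686. Match? YES.
Condition (ii): bk = 11319·3 = 33957; vr = 99·343 = 33957. Match? YES.
Both conditions hold? YES.

YES


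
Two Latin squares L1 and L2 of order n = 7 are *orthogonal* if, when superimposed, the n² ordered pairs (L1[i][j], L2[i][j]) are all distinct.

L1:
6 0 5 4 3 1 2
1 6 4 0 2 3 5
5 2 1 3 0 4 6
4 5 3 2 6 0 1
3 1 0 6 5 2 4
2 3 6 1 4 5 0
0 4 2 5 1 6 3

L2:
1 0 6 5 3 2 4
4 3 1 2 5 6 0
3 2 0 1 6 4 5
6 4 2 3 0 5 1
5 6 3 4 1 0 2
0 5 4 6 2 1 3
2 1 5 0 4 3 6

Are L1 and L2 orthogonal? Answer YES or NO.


Form the n² = 49 superimposed pairs (L1[i][j], L2[i][j]), row by row (rows and columns indexed from 0):
row 0: (6,1) (0,0) (5,6) (4,5) (3,3) (1,2) (2,4)
row 1: (1,4) (6,3) (4,1) (0,2) (2,5) (3,6) (5,0)
row 2: (5,3) (2,2) (1,0) (3,1) (0,6) (4,4) (6,5)
row 3: (4,6) (5,4) (3,2) (2,3) (6,0) (0,5) (1,1)
row 4: (3,5) (1,6) (0,3) (6,4) (5,1) (2,0) (4,2)
row 5: (2,0) (3,5) (6,4) (1,6) (4,2) (5,1) (0,3)
row 6: (0,2) (4,1) (2,5) (5,0) (1,4) (6,3) (3,6)
Orthogonality requires all 49 pairs distinct.
But the pair (2,0) repeats: cell (4,5) has L1 = 2, L2 = 0, and cell (5,0) has L1 = 2, L2 = 0.
A repeated pair means some other pair never occurs (only 35 distinct pairs out of 49), so the squares are not orthogonal.
Conclusion: NO.

NO


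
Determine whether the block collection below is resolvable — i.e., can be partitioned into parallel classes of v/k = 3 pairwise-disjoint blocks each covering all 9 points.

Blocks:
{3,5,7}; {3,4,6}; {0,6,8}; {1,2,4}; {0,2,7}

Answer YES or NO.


v = 9, block size k = 3, number of blocks = 5.
For resolvability, blocks must partition into parallel classes of size v/k = 3.
Total blocks must therefore be a multiple of 3: 5 = 3·1 + 2 ⇒ not divisible ✗.
Resolvable? NO.

NO


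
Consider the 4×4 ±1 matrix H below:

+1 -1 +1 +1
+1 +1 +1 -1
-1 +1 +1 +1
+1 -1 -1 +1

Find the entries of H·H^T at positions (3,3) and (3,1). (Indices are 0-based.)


Row 1 of H: [1, 1, 1, -1].
Row 3 of H: [1, -1, -1, 1].
(H·H^T)[3][3] = Σ_j H[3][j]·H[3][j] = (1)² + (-1)² + (-1)² + (1)² = 1 + 1 + 1 + 1 = 4.
(H·H^T)[3][1] = Σ_j H[3][j]·H[1][j] = (1)·(1) + (-1)·(1) + (-1)·(1) + (1)·(-1) = 1 + -1 + -1 + -1 = -2.
Rows 3 and 1 are not orthogonal (dot product = -2 ≠ 0), so H is not a Hadamard matrix.

(3,3) entry = 4; (3,1) entry = -2.


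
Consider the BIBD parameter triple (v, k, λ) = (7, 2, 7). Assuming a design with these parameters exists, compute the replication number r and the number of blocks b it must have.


Any 2-(v, k, λ) BIBD satisfies two necessary conditions:
  (i)  Each point sits in r blocks, and counting incidences through any fixed point gives r(k − 1) = λ(v − 1), so r = λ(v − 1)/(k − 1).
  (ii) Total incidences bk = vr, so b = vr/k.
Step 1: r = λ(v − 1)/(k − 1) = 7·(7 − 1)/(2 − 1) = 7·6/1 = 42/1 = 42.
Step 2: b = vr/k = 7·42/2 = 294/2 = 147.
Check integrality: r = 42 ∈ Z ✓, b = 147 ∈ Z ✓.
(These identities are necessary conditions: they determine r and b for any design with these parameters, but do not by themselves prove that one exists.)

r = 42, b = 147.


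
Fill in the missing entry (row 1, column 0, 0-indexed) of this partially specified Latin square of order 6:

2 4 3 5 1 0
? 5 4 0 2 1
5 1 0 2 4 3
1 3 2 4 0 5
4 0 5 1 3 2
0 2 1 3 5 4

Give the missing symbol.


Row 1 contains symbols [0, 1, 2, 4, 5] — missing [3].
Column 0 contains symbols [0, 1, 2, 4, 5] — missing [3].
The missing symbol must appear in both missing sets; intersection = [3].
Therefore the hidden value is 3.

Missing value = 3.


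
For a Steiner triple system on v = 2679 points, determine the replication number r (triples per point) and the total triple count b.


An STS(v) is a 2-(v, 3, 1) BIBD: block size k = 3, λ = 1.
Replication: r(k − 1) = λ(v − 1) ⇒ r·2 = 2679 − 1 = 2678 ⇒ r = 1339.
Block count: bk = vr ⇒ b·3 = 2679·1339 = 3587181 ⇒ b = 1195727.

r = 1339, b = 1195727.


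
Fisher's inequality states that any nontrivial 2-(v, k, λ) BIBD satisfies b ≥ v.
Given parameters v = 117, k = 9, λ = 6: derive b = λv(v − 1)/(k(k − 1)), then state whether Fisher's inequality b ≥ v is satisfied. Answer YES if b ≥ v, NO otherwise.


r = λ(v − 1)/(k − 1) = 6·116/8 = 87.
b = vr/k = 117·87/9 = 1131.
Fisher's inequality: b ≥ v ⇔ 1131 ≥ 117? YES.

YES


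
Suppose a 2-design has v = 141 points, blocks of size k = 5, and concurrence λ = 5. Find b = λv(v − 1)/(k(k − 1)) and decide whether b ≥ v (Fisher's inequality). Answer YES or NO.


b = λv(v − 1)/(k(k − 1)) = 5·141·140/(5·4) = 98700/20 = 4935.
Compare with v = 141: b ≥ v, so Fisher's inequality holds.

YES


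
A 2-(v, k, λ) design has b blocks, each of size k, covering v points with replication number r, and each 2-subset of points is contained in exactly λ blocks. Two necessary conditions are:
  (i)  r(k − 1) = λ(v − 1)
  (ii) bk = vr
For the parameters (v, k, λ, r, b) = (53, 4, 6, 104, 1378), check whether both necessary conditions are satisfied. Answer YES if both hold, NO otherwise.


Condition (i): r(k − 1) = 104·3 = 312; λ(v − 1) = 6·52 = 312. Match? YES.
Condition (ii): bk = 1378·4 = 5512; vr = 53·104 = 5512. Match? YES.
Both conditions hold? YES.

YES


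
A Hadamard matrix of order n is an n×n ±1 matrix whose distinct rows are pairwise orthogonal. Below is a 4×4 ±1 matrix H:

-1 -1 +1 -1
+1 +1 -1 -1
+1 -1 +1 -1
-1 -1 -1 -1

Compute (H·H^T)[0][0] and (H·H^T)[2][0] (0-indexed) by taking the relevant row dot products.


Row 0 of H: [-1, -1, 1, -1].
Row 2 of H: [1, -1, 1, -1].
(H·H^T)[0][0] = Σ_j H[0][j]·H[0][j] = (-1)² + (-1)² + (1)² + (-1)² = 1 + 1 + 1 + 1 = 4.
(H·H^T)[2][0] = Σ_j H[2][j]·H[0][j] = (1)·(-1) + (-1)·(-1) + (1)·(1) + (-1)·(-1) = -1 + 1 + 1 + 1 = 2.
Rows 2 and 0 are not orthogonal (dot product = 2 ≠ 0), so H is not a Hadamard matrix.

(0,0) entry = 4; (2,0) entry = 2.


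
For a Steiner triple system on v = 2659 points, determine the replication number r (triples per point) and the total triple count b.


An STS(v) is a 2-(v, 3, 1) BIBD: block size k = 3, λ = 1.
Replication: r(k − 1) = λ(v − 1) ⇒ r·2 = 2659 − 1 = 2658 ⇒ r = 1329.
Block count: bk = vr ⇒ b·3 = 2659·1329 = 3533811 ⇒ b = 1177937.

r = 1329, b = 1177937.


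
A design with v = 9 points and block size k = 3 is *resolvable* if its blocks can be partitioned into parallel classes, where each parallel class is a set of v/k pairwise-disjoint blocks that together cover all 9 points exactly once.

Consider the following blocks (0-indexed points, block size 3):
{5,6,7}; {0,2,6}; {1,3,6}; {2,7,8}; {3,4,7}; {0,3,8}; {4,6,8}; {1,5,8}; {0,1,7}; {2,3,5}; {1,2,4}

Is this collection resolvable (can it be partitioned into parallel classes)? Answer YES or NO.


v = 9, block size k = 3, number of blocks = 11.
For resolvability, blocks must partition into parallel classes of size v/k = 3.
Total blocks must therefore be a multiple of 3: 11 = 3·3 + 2 ⇒ not divisible ✗.
Resolvable? NO.

NO


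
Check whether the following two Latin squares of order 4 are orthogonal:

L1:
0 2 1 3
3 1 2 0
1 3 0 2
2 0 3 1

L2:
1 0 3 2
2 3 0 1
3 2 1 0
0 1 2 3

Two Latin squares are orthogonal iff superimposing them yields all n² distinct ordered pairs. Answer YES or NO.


Form the n² = 16 superimposed pairs (L1[i][j], L2[i][j]), row by row (rows and columns indexed from 0):
row 0: (0,1) (2,0) (1,3) (3,2)
row 1: (3,2) (1,3) (2,0) (0,1)
row 2: (1,3) (3,2) (0,1) (2,0)
row 3: (2,0) (0,1) (3,2) (1,3)
Orthogonality requires all 16 pairs distinct.
But the pair (3,2) repeats: cell (0,3) has L1 = 3, L2 = 2, and cell (1,0) has L1 = 3, L2 = 2.
A repeated pair means some other pair never occurs (only 4 distinct pairs out of 16), so the squares are not orthogonal.
Conclusion: NO.

NO


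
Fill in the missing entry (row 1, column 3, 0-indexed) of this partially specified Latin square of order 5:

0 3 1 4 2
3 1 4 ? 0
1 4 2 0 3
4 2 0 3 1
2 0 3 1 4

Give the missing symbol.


Row 1 contains symbols [0, 1, 3, 4] — missing [2].
Column 3 contains symbols [0, 1, 3, 4] — missing [2].
The missing symbol must appear in both missing sets; intersection = [2].
Therefore the hidden value is 2.

Missing value = 2.


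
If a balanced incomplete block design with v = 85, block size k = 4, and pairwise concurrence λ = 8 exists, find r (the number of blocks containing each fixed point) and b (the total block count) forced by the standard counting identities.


Any 2-(v, k, λ) BIBD satisfies two necessary conditions:
  (i)  Each point sits in r blocks, and counting incidences through any fixed point gives r(k − 1) = λ(v − 1), so r = λ(v − 1)/(k − 1).
  (ii) Total incidences bk = vr, so b = vr/k.
Step 1: r = λ(v − 1)/(k − 1) = 8·(85 − 1)/(4 − 1) = 8·84/3 = 672/3 = 224.
Step 2: b = vr/k = 85·224/4 = 19040/4 = 4760.
Check integrality: r = 224 ∈ Z ✓, b = 4760 ∈ Z ✓.
(These identities are necessary conditions: they determine r and b for any design with these parameters, but do not by themselves prove that one exists.)

r = 224, b = 4760.


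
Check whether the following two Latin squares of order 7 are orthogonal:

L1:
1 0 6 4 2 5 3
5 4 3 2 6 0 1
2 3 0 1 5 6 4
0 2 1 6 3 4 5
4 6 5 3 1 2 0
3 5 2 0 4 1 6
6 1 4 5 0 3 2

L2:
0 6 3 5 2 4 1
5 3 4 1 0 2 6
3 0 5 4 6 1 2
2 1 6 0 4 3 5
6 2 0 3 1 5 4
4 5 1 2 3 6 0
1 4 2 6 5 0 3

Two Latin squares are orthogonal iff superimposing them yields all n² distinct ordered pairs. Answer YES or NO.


Form the n² = 49 superimposed pairs (L1[i][j], L2[i][j]), row by row (rows and columns indexed from 0):
row 0: (1,0) (0,6) (6,3) (4,5) (2,2) (5,4) (3,1)
row 1: (5,5) (4,3) (3,4) (2,1) (6,0) (0,2) (1,6)
row 2: (2,3) (3,0) (0,5) (1,4) (5,6) (6,1) (4,2)
row 3: (0,2) (2,1) (1,6) (6,0) (3,4) (4,3) (5,5)
row 4: (4,6) (6,2) (5,0) (3,3) (1,1) (2,5) (0,4)
row 5: (3,4) (5,5) (2,1) (0,2) (4,3) (1,6) (6,0)
row 6: (6,1) (1,4) (4,2) (5,6) (0,5) (3,0) (2,3)
Orthogonality requires all 49 pairs distinct.
But the pair (0,2) repeats: cell (1,5) has L1 = 0, L2 = 2, and cell (3,0) has L1 = 0, L2 = 2.
A repeated pair means some other pair never occurs (only 28 distinct pairs out of 49), so the squares are not orthogonal.
Conclusion: NO.

NO


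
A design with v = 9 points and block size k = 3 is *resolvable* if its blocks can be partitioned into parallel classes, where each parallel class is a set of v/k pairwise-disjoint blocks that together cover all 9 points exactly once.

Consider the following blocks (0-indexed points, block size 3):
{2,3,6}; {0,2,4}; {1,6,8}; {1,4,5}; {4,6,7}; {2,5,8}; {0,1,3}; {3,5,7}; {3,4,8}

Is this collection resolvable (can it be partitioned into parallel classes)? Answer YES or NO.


v = 9, block size k = 3, number of blocks = 9.
For resolvability, blocks must partition into parallel classes of size v/k = 3.
Total blocks must therefore be a multiple of 3: 9 = 3·3 + 0 ⇒ divisible ✓.
Consider block {2,3,6}. The only other block(s) in the collection disjoint from it are {1,4,5} — just 1 block(s). Any parallel class containing {2,3,6} would need 2 other blocks each disjoint from it, so no parallel class of size 3 can contain {2,3,6}.
Since every block must belong to some parallel class in a resolution, the collection cannot be partitioned into parallel classes.
Resolvable? NO.

NO


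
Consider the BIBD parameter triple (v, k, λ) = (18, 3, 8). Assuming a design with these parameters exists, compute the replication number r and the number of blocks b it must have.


Any 2-(v, k, λ) BIBD satisfies two necessary conditions:
  (i)  Each point sits in r blocks, and counting incidences through any fixed point gives r(k − 1) = λ(v − 1), so r = λ(v − 1)/(k − 1).
  (ii) Total incidences bk = vr, so b = vr/k.
Step 1: r = λ(v − 1)/(k − 1) = 8·(18 − 1)/(3 − 1) = 8·17/2 = 136/2 = 68.
Step 2: b = vr/k = 18·68/3 = 1224/3 = 408.
Check integrality: r = 68 ∈ Z ✓, b = 408 ∈ Z ✓.
(These identities are necessary conditions: they determine r and b for any design with these parameters, but do not by themselves prove that one exists.)

r = 68, b = 408.


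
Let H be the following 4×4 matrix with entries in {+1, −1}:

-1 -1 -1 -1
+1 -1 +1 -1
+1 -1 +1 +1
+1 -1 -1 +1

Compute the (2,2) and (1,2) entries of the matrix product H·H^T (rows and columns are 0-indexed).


Row 1 of H: [1, -1, 1, -1].
Row 2 of H: [1, -1, 1, 1].
(H·H^T)[2][2] = Σ_j H[2][j]·H[2][j] = (1)² + (-1)² + (1)² + (1)² = 1 + 1 + 1 + 1 = 4.
(H·H^T)[1][2] = Σ_j H[1][j]·H[2][j] = (1)·(1) + (-1)·(-1) + (1)·(1) + (-1)·(1) = 1 + 1 + 1 + -1 = 2.
Rows 1 and 2 are not orthogonal (dot product = 2 ≠ 0), so H is not a Hadamard matrix.

(2,2) entry = 4; (1,2) entry = 2.


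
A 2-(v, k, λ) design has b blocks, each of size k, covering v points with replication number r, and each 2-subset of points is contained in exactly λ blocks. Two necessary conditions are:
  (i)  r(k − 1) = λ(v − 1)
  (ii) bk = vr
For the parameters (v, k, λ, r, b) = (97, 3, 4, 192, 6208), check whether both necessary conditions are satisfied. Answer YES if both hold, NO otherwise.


Condition (i): r(k − 1) = 192·2 = 384; λ(v − 1) = 4·96 = 384. Match? YES.
Condition (ii): bk = 6208·3 = 18624; vr = 97·192 = 18624. Match? YES.
Both conditions hold? YES.

YES


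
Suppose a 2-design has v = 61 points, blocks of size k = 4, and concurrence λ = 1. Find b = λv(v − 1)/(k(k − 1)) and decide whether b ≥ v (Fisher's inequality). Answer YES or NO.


r = λ(v − 1)/(k − 1) = 1·60/3 = 20.
b = vr/k = 61·20/4 = 305.
Fisher's inequality: b ≥ v ⇔ 305 ≥ 61? YES.

YES


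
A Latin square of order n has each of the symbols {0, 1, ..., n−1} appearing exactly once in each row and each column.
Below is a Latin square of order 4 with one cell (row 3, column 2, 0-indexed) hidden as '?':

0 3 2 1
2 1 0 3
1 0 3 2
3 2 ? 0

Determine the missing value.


Row 3 contains symbols [0, 2, 3] — missing [1].
Column 2 contains symbols [0, 2, 3] — missing [1].
The missing symbol must appear in both missing sets; intersection = [1].
Therefore the hidden value is 1.

Missing value = 1.


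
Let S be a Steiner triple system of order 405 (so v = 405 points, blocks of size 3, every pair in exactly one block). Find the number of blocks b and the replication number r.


An STS(v) is a 2-(v, 3, 1) BIBD: block size k = 3, λ = 1.
Replication: r(k − 1) = λ(v − 1) ⇒ r·2 = 405 − 1 = 404 ⇒ r = 202.
Block count: bk = vr ⇒ b·3 = 405·202 = 81810 ⇒ b = 27270.

r = 202, b = 27270.


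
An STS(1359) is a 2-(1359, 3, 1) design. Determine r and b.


An STS(v) is a 2-(v, 3, 1) BIBD: block size k = 3, λ = 1.
Replication: r(k − 1) = λ(v − 1) ⇒ r·2 = 1359 − 1 = 1358 ⇒ r = 679.
Block count: bk = vr ⇒ b·3 = 1359·679 = 922761 ⇒ b = 307587.

r = 679, b = 307587.


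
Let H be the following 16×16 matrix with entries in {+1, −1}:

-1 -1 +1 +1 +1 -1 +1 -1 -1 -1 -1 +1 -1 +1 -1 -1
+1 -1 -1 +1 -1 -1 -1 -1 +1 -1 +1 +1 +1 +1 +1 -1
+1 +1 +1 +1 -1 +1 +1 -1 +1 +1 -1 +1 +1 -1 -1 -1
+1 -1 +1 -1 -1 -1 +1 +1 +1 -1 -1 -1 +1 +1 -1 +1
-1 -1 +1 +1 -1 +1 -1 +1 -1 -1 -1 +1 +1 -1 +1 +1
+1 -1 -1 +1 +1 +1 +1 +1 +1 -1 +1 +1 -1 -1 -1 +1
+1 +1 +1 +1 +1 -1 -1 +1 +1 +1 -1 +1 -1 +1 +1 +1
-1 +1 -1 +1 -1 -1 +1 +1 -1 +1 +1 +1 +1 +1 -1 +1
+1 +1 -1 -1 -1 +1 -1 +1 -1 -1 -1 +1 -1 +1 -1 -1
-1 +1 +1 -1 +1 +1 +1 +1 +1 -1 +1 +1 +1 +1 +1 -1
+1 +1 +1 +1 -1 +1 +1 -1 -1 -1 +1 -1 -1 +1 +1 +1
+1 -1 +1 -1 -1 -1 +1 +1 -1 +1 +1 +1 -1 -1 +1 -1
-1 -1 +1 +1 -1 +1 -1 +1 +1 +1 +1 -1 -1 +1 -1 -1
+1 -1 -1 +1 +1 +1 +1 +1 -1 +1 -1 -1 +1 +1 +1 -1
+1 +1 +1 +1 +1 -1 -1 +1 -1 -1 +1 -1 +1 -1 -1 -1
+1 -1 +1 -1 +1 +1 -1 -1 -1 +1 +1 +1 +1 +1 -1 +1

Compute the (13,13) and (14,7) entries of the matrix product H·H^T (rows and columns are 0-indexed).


Row 7 of H: [-1, 1, -1, 1, -1, -1, 1, 1, -1, 1, 1, 1, 1, 1, -1, 1].
Row 13 of H: [1, -1, -1, 1, 1, 1, 1, 1, -1, 1, -1, -1, 1, 1, 1, -1].
Row 14 of H: [1, 1, 1, 1, 1, -1, -1, 1, -1, -1, 1, -1, 1, -1, -1, -1].
(H·H^T)[13][13] = Σ_j H[13][j]·H[13][j] = (1)² + (-1)² + (-1)² + (1)² + (1)² + (1)² + (1)² + (1)² + (-1)² + (1)² + (-1)² + (-1)² + (1)² + (1)² + (1)² + (-1)² = 1 + 1 + 1 + 1 + 1 + 1 + 1 + 1 + 1 + 1 + 1 + 1 + 1 + 1 + 1 + 1 = 16.
(H·H^T)[14][7] = Σ_j H[14][j]·H[7][j] = (1)·(-1) + (1)·(1) + (1)·(-1) + (1)·(1) + (1)·(-1) + (-1)·(-1) + (-1)·(1) + (1)·(1) + (-1)·(-1) + (-1)·(1) + (1)·(1) + (-1)·(1) + (1)·(1) + (-1)·(1) + (-1)·(-1) + (-1)·(1) = -1 + 1 + -1 + 1 + -1 + 1 + -1 + 1 + 1 + -1 + 1 + -1 + 1 + -1 + 1 + -1 = 0.
So rows 14 and 7 are orthogonal; the diagonal entry equals n = 16.

(13,13) entry = 16; (14,7) entry = 0.


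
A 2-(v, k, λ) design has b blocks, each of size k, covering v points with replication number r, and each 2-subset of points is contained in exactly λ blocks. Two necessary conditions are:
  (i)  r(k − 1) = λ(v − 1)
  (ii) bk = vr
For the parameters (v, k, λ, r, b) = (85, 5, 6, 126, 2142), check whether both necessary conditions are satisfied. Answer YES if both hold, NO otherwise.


Condition (i): r(k − 1) = 126·4 = 504; λ(v − 1) = 6·84 = 504. Match? YES.
Condition (ii): bk = 2142·5 = 10710; vr = 85·126 = 10710. Match? YES.
Both conditions hold? YES.

YES


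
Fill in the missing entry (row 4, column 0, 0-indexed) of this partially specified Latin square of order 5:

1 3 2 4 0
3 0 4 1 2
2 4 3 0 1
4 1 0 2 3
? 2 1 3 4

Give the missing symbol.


Row 4 contains symbols [1, 2, 3, 4] — missing [0].
Column 0 contains symbols [1, 2, 3, 4] — missing [0].
The missing symbol must appear in both missing sets; intersection = [0].
Therefore the hidden value is 0.

Missing value = 0.


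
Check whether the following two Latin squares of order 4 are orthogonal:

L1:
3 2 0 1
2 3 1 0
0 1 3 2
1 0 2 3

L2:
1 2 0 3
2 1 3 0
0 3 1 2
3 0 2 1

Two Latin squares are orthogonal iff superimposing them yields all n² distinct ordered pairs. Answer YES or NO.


Form the n² = 16 superimposed pairs (L1[i][j], L2[i][j]), row by row (rows and columns indexed from 0):
row 0: (3,1) (2,2) (0,0) (1,3)
row 1: (2,2) (3,1) (1,3) (0,0)
row 2: (0,0) (1,3) (3,1) (2,2)
row 3: (1,3) (0,0) (2,2) (3,1)
Orthogonality requires all 16 pairs distinct.
But the pair (2,2) repeats: cell (0,1) has L1 = 2, L2 = 2, and cell (1,0) has L1 = 2, L2 = 2.
A repeated pair means some other pair never occurs (only 4 distinct pairs out of 16), so the squares are not orthogonal.
Conclusion: NO.

NO


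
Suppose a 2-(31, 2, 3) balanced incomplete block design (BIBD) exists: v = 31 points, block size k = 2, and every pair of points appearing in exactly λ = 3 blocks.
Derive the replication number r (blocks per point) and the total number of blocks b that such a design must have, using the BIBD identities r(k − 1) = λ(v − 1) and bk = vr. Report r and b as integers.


Any 2-(v, k, λ) BIBD satisfies two necessary conditions:
  (i)  Each point sits in r blocks, and counting incidences through any fixed point gives r(k − 1) = λ(v − 1), so r = λ(v − 1)/(k − 1).
  (ii) Total incidences bk = vr, so b = vr/k.
Step 1: r = λ(v − 1)/(k − 1) = 3·(31 − 1)/(2 − 1) = 3·30/1 = 90/1 = 90.
Step 2: b = vr/k = 31·90/2 = 2790/2 = 1395.
Check integrality: r = 90 ∈ Z ✓, b = 1395 ∈ Z ✓.
(These identities are necessary conditions: they determine r and b for any design with these parameters, but do not by themselves prove that one exists.)

r = 90, b = 1395.


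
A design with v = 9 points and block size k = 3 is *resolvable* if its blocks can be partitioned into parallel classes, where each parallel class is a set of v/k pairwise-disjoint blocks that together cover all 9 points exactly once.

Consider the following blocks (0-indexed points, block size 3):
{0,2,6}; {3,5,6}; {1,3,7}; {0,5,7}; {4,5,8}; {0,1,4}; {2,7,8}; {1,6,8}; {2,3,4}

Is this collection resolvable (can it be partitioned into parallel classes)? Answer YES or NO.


v = 9, block size k = 3, number of blocks = 9.
For resolvability, blocks must partition into parallel classes of size v/k = 3.
Total blocks must therefore be a multiple of 3: 9 = 3·3 + 0 ⇒ divisible ✓.
Greedy packing gives 3 candidate class(es). Each should be a full parallel class (size 3, covers all 9 points).
  Class 1 (3 blocks): {0,2,6}; {1,3,7}; {4,5,8}. Points covered: [0, 1, 2, 3, 4, 5, 6, 7, 8].
  Class 2 (3 blocks): {3,5,6}; {0,1,4}; {2,7,8}. Points covered: [0, 1, 2, 3, 4, 5, 6, 7, 8].
  Class 3 (3 blocks): {0,5,7}; {1,6,8}; {2,3,4}. Points covered: [0, 1, 2, 3, 4, 5, 6, 7, 8].
All classes full (size 3)? YES. All classes cover every point? YES.
Resolvable? YES.

YES


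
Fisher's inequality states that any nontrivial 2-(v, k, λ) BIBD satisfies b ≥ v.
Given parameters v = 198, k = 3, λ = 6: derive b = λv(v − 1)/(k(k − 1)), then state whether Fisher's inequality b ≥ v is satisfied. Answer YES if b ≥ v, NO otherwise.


r = λ(v − 1)/(k − 1) = 6·197/2 = 591.
b = vr/k = 198·591/3 = 39006.
Fisher's inequality: b ≥ v ⇔ 39006 ≥ 198? YES.

YES


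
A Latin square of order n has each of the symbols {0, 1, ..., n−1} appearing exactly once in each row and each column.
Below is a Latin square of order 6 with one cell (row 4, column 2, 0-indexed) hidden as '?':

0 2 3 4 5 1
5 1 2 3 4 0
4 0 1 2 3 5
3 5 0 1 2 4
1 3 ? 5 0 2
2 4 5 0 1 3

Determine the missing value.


Row 4 contains symbols [0, 1, 2, 3, 5] — missing [4].
Column 2 contains symbols [0, 1, 2, 3, 5] — missing [4].
The missing symbol must appear in both missing sets; intersection = [4].
Therefore the hidden value is 4.

Missing value = 4.


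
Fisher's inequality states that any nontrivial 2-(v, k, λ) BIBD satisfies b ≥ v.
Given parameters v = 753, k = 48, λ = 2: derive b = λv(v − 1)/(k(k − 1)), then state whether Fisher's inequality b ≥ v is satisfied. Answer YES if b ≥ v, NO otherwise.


b = λv(v − 1)/(k(k − 1)) = 2·753·752/(48·47) = 1132512/2256 = 502.
Compare with v = 753: b < v, so Fisher's inequality fails.

NO


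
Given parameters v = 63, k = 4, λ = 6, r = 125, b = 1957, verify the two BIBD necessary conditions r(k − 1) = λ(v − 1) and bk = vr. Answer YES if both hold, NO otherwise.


Condition (i): r(k − 1) = 125·3 = 375; λ(v − 1) = 6·62 = 372. Match? NO.
Condition (ii): bk = 1957·4 = 7828; vr = 63·125 = 7875. Match? NO.
Both conditions hold? NO.

NO


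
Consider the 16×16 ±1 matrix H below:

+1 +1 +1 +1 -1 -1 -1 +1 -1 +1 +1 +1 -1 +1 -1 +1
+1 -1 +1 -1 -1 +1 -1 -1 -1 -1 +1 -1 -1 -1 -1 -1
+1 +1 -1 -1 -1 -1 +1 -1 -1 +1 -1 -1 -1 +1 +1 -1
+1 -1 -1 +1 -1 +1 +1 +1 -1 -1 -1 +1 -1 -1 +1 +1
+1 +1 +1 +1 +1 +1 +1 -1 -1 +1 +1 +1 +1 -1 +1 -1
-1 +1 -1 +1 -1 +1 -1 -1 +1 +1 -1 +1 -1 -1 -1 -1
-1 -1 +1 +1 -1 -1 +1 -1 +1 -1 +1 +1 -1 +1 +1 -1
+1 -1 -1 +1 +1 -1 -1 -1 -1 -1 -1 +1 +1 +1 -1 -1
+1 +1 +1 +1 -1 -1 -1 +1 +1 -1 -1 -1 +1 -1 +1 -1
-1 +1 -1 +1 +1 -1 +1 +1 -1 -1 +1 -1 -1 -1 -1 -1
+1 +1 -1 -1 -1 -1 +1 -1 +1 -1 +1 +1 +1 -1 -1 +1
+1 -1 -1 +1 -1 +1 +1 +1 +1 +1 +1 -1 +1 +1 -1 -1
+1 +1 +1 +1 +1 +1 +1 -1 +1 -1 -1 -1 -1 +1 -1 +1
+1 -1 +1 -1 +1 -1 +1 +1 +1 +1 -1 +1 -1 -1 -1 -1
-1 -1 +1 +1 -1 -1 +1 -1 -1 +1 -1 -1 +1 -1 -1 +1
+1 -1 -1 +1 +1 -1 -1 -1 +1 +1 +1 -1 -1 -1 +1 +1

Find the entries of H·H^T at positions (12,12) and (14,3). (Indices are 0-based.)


Row 3 of H: [1, -1, -1, 1, -1, 1, 1, 1, -1, -1, -1, 1, -1, -1, 1, 1].
Row 12 of H: [1, 1, 1, 1, 1, 1, 1, -1, 1, -1, -1, -1, -1, 1, -1, 1].
Row 14 of H: [-1, -1, 1, 1, -1, -1, 1, -1, -1, 1, -1, -1, 1, -1, -1, 1].
(H·H^T)[12][12] = Σ_j H[12][j]·H[12][j] = (1)² + (1)² + (1)² + (1)² + (1)² + (1)² + (1)² + (-1)² + (1)² + (-1)² + (-1)² + (-1)² + (-1)² + (1)² + (-1)² + (1)² = 1 + 1 + 1 + 1 + 1 + 1 + 1 + 1 + 1 + 1 + 1 + 1 + 1 + 1 + 1 + 1 = 16.
(H·H^T)[14][3] = Σ_j H[14][j]·H[3][j] = (-1)·(1) + (-1)·(-1) + (1)·(-1) + (1)·(1) + (-1)·(-1) + (-1)·(1) + (1)·(1) + (-1)·(1) + (-1)·(-1) + (1)·(-1) + (-1)·(-1) + (-1)·(1) + (1)·(-1) + (-1)·(-1) + (-1)·(1) + (1)·(1) = -1 + 1 + -1 + 1 + 1 + -1 + 1 + -1 + 1 + -1 + 1 + -1 + -1 + 1 + -1 + 1 = 0.
So rows 14 and 3 are orthogonal; the diagonal entry equals n = 16.

(12,12) entry = 16; (14,3) entry = 0.
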